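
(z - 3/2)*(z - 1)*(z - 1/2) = z^3 - 3*z^2 + 11*z/4 - 3/4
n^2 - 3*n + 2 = (n - 2)*(n - 1)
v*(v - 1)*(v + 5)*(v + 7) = v^4 + 11*v^3 + 23*v^2 - 35*v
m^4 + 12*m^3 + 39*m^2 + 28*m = m*(m + 1)*(m + 4)*(m + 7)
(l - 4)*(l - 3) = l^2 - 7*l + 12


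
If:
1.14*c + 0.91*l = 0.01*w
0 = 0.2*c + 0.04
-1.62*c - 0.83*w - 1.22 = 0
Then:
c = -0.20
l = 0.24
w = -1.08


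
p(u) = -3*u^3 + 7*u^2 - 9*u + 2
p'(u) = -9*u^2 + 14*u - 9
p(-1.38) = 35.64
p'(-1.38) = -45.46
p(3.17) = -51.75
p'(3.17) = -55.06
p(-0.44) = 7.57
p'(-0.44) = -16.90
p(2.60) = -26.81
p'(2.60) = -33.44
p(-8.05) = 2093.05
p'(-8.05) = -704.92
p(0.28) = -0.04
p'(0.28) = -5.79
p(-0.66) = 11.85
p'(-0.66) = -22.16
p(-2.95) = 166.48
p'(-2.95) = -128.62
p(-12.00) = 6302.00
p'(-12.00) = -1473.00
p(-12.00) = 6302.00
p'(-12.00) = -1473.00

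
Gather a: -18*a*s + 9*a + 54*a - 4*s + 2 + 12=a*(63 - 18*s) - 4*s + 14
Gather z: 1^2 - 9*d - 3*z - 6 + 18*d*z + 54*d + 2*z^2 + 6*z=45*d + 2*z^2 + z*(18*d + 3) - 5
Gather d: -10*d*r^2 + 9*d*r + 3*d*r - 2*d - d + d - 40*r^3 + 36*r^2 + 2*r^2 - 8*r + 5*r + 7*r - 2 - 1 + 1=d*(-10*r^2 + 12*r - 2) - 40*r^3 + 38*r^2 + 4*r - 2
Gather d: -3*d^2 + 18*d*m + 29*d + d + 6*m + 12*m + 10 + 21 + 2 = -3*d^2 + d*(18*m + 30) + 18*m + 33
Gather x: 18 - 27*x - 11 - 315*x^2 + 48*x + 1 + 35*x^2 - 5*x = -280*x^2 + 16*x + 8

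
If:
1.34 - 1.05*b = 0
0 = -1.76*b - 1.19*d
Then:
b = 1.28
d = -1.89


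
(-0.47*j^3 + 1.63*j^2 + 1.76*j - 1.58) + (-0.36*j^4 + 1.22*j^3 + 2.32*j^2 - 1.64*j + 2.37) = -0.36*j^4 + 0.75*j^3 + 3.95*j^2 + 0.12*j + 0.79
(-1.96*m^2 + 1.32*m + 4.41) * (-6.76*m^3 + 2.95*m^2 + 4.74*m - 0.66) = 13.2496*m^5 - 14.7052*m^4 - 35.208*m^3 + 20.5599*m^2 + 20.0322*m - 2.9106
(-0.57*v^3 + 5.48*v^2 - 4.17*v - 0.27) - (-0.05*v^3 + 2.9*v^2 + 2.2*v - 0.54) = -0.52*v^3 + 2.58*v^2 - 6.37*v + 0.27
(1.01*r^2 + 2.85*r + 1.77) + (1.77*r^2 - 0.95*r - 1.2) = 2.78*r^2 + 1.9*r + 0.57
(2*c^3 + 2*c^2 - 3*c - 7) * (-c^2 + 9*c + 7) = -2*c^5 + 16*c^4 + 35*c^3 - 6*c^2 - 84*c - 49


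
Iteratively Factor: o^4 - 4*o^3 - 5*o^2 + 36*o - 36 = (o - 2)*(o^3 - 2*o^2 - 9*o + 18) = (o - 2)^2*(o^2 - 9) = (o - 2)^2*(o + 3)*(o - 3)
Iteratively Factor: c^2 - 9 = (c + 3)*(c - 3)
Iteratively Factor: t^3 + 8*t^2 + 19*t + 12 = (t + 1)*(t^2 + 7*t + 12) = (t + 1)*(t + 3)*(t + 4)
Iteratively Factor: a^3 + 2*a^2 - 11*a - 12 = (a + 1)*(a^2 + a - 12) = (a + 1)*(a + 4)*(a - 3)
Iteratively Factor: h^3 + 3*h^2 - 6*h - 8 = (h + 1)*(h^2 + 2*h - 8) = (h + 1)*(h + 4)*(h - 2)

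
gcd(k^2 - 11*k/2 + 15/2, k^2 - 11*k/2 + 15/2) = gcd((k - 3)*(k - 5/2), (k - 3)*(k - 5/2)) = k^2 - 11*k/2 + 15/2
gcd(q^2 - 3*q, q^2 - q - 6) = q - 3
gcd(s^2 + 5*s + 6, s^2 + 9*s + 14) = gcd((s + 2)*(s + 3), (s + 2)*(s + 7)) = s + 2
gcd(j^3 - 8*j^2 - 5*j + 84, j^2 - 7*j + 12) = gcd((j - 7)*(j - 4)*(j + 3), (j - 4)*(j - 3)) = j - 4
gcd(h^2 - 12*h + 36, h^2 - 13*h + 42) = h - 6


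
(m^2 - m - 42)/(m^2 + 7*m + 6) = (m - 7)/(m + 1)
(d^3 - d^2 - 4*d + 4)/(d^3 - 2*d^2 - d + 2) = (d + 2)/(d + 1)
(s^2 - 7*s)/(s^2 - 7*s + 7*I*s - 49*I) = s/(s + 7*I)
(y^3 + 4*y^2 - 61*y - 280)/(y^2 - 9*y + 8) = (y^2 + 12*y + 35)/(y - 1)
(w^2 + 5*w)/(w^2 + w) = (w + 5)/(w + 1)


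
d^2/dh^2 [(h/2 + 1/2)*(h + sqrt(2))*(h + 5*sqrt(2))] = 3*h + 1 + 6*sqrt(2)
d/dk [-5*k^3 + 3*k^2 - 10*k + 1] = -15*k^2 + 6*k - 10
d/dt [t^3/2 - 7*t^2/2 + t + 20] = 3*t^2/2 - 7*t + 1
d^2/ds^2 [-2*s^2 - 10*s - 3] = -4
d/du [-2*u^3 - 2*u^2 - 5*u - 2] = -6*u^2 - 4*u - 5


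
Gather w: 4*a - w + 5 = 4*a - w + 5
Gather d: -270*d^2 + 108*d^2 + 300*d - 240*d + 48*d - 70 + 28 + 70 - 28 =-162*d^2 + 108*d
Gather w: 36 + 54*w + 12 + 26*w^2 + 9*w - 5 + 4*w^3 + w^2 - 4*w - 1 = 4*w^3 + 27*w^2 + 59*w + 42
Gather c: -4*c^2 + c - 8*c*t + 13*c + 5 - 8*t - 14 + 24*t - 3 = -4*c^2 + c*(14 - 8*t) + 16*t - 12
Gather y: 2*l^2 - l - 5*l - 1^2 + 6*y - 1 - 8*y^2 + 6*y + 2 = 2*l^2 - 6*l - 8*y^2 + 12*y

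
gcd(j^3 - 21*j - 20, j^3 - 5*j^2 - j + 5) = j^2 - 4*j - 5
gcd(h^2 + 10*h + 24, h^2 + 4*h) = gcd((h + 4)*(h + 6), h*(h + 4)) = h + 4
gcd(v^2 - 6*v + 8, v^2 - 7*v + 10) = v - 2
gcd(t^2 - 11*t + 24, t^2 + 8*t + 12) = 1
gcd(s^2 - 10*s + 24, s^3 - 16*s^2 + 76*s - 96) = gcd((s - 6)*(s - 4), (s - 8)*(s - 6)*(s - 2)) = s - 6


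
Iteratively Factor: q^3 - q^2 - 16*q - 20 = (q - 5)*(q^2 + 4*q + 4) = (q - 5)*(q + 2)*(q + 2)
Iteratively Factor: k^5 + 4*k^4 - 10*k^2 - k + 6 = (k + 3)*(k^4 + k^3 - 3*k^2 - k + 2) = (k + 1)*(k + 3)*(k^3 - 3*k + 2) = (k - 1)*(k + 1)*(k + 3)*(k^2 + k - 2) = (k - 1)*(k + 1)*(k + 2)*(k + 3)*(k - 1)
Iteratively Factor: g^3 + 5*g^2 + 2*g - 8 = (g + 4)*(g^2 + g - 2) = (g + 2)*(g + 4)*(g - 1)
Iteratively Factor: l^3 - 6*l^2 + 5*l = (l)*(l^2 - 6*l + 5) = l*(l - 5)*(l - 1)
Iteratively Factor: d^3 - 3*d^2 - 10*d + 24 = (d - 2)*(d^2 - d - 12) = (d - 4)*(d - 2)*(d + 3)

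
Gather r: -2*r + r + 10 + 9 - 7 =12 - r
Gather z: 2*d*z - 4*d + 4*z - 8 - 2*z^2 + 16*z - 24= -4*d - 2*z^2 + z*(2*d + 20) - 32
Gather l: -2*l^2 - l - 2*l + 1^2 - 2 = -2*l^2 - 3*l - 1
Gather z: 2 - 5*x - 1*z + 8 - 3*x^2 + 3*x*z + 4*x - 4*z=-3*x^2 - x + z*(3*x - 5) + 10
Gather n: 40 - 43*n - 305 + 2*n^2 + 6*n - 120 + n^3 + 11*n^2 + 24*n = n^3 + 13*n^2 - 13*n - 385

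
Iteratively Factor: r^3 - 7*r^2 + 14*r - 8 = (r - 4)*(r^2 - 3*r + 2) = (r - 4)*(r - 2)*(r - 1)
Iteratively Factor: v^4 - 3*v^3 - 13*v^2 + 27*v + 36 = (v - 3)*(v^3 - 13*v - 12) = (v - 3)*(v + 1)*(v^2 - v - 12) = (v - 3)*(v + 1)*(v + 3)*(v - 4)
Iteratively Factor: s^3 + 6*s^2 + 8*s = (s + 4)*(s^2 + 2*s) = s*(s + 4)*(s + 2)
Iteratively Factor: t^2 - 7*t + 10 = (t - 2)*(t - 5)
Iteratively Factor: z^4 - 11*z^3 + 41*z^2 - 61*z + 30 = (z - 5)*(z^3 - 6*z^2 + 11*z - 6) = (z - 5)*(z - 1)*(z^2 - 5*z + 6) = (z - 5)*(z - 2)*(z - 1)*(z - 3)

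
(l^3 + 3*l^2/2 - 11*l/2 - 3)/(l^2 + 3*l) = l - 3/2 - 1/l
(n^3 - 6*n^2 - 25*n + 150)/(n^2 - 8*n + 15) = (n^2 - n - 30)/(n - 3)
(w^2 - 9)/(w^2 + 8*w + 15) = (w - 3)/(w + 5)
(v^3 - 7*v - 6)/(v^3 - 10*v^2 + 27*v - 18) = (v^2 + 3*v + 2)/(v^2 - 7*v + 6)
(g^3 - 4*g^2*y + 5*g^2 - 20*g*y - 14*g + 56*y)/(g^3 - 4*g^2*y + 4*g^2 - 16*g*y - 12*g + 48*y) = (g + 7)/(g + 6)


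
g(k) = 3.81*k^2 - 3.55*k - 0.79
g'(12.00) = 87.89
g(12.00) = 505.25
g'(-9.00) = -72.13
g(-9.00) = 339.77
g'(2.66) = 16.72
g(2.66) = 16.73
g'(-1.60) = -15.74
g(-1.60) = 14.64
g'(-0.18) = -4.92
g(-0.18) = -0.03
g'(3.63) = 24.11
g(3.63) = 36.53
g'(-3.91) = -33.34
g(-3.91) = 71.34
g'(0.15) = -2.41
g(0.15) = -1.24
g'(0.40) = -0.50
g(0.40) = -1.60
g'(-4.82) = -40.28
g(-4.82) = 104.84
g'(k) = 7.62*k - 3.55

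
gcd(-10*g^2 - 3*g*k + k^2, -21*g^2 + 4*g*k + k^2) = 1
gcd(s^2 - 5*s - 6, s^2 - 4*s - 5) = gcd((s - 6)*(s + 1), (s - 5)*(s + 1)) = s + 1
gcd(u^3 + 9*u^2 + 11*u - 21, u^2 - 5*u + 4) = u - 1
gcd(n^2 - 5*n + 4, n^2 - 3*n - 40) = 1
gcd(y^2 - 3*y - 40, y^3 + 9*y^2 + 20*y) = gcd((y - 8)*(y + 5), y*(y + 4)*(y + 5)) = y + 5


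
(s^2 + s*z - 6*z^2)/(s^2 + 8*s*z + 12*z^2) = (s^2 + s*z - 6*z^2)/(s^2 + 8*s*z + 12*z^2)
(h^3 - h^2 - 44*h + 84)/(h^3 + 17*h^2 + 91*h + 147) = (h^2 - 8*h + 12)/(h^2 + 10*h + 21)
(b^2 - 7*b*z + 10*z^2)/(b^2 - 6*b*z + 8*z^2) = (-b + 5*z)/(-b + 4*z)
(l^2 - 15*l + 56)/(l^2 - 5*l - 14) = (l - 8)/(l + 2)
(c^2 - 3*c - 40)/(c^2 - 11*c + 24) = (c + 5)/(c - 3)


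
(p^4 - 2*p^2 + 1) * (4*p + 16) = 4*p^5 + 16*p^4 - 8*p^3 - 32*p^2 + 4*p + 16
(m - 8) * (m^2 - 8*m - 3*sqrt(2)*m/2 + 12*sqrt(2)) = m^3 - 16*m^2 - 3*sqrt(2)*m^2/2 + 24*sqrt(2)*m + 64*m - 96*sqrt(2)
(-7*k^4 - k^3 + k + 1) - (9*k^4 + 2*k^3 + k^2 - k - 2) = -16*k^4 - 3*k^3 - k^2 + 2*k + 3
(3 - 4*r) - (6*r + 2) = 1 - 10*r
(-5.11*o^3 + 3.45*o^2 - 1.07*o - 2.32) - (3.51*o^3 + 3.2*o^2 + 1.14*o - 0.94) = -8.62*o^3 + 0.25*o^2 - 2.21*o - 1.38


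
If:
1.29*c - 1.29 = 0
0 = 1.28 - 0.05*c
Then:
No Solution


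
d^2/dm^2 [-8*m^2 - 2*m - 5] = -16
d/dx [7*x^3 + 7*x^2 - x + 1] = 21*x^2 + 14*x - 1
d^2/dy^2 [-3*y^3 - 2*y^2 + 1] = -18*y - 4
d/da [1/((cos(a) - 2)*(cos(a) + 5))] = (2*cos(a) + 3)*sin(a)/((cos(a) - 2)^2*(cos(a) + 5)^2)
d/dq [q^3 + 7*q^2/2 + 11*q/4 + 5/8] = 3*q^2 + 7*q + 11/4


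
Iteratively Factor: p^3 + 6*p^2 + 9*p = (p + 3)*(p^2 + 3*p) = p*(p + 3)*(p + 3)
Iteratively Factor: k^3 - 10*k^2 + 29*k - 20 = (k - 1)*(k^2 - 9*k + 20) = (k - 5)*(k - 1)*(k - 4)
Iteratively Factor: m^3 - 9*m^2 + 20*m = (m - 5)*(m^2 - 4*m) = (m - 5)*(m - 4)*(m)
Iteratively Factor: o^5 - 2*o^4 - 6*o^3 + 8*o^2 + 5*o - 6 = (o - 1)*(o^4 - o^3 - 7*o^2 + o + 6) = (o - 3)*(o - 1)*(o^3 + 2*o^2 - o - 2) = (o - 3)*(o - 1)^2*(o^2 + 3*o + 2) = (o - 3)*(o - 1)^2*(o + 2)*(o + 1)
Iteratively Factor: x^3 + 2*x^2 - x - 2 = (x - 1)*(x^2 + 3*x + 2) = (x - 1)*(x + 2)*(x + 1)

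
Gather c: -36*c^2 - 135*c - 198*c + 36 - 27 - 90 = -36*c^2 - 333*c - 81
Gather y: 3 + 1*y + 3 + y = 2*y + 6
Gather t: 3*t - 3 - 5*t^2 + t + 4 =-5*t^2 + 4*t + 1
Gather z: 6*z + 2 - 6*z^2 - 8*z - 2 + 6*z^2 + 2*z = 0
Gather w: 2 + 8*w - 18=8*w - 16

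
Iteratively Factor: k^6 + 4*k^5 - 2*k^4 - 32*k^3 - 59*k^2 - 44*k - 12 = (k + 2)*(k^5 + 2*k^4 - 6*k^3 - 20*k^2 - 19*k - 6) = (k + 2)^2*(k^4 - 6*k^2 - 8*k - 3) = (k + 1)*(k + 2)^2*(k^3 - k^2 - 5*k - 3) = (k + 1)^2*(k + 2)^2*(k^2 - 2*k - 3) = (k - 3)*(k + 1)^2*(k + 2)^2*(k + 1)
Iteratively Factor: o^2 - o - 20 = (o + 4)*(o - 5)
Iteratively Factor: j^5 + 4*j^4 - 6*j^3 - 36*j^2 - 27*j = (j + 3)*(j^4 + j^3 - 9*j^2 - 9*j) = j*(j + 3)*(j^3 + j^2 - 9*j - 9) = j*(j - 3)*(j + 3)*(j^2 + 4*j + 3) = j*(j - 3)*(j + 3)^2*(j + 1)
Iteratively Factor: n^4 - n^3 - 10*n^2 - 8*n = (n - 4)*(n^3 + 3*n^2 + 2*n) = (n - 4)*(n + 2)*(n^2 + n) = n*(n - 4)*(n + 2)*(n + 1)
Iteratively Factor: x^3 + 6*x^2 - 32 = (x - 2)*(x^2 + 8*x + 16) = (x - 2)*(x + 4)*(x + 4)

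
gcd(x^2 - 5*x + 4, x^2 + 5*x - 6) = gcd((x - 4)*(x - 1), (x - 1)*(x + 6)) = x - 1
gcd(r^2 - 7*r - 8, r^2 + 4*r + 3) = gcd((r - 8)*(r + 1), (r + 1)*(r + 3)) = r + 1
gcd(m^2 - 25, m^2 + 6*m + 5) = m + 5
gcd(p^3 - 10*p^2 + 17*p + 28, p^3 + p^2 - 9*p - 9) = p + 1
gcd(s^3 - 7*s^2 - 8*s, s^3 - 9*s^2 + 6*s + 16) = s^2 - 7*s - 8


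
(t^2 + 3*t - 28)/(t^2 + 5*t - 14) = (t - 4)/(t - 2)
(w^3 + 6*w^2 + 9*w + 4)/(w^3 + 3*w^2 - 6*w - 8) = (w + 1)/(w - 2)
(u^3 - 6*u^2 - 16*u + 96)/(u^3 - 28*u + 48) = (u^2 - 2*u - 24)/(u^2 + 4*u - 12)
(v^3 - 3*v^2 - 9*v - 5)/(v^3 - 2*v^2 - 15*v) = (v^2 + 2*v + 1)/(v*(v + 3))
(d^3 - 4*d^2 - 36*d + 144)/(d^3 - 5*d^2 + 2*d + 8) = (d^2 - 36)/(d^2 - d - 2)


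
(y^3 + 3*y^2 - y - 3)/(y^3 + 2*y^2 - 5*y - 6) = (y - 1)/(y - 2)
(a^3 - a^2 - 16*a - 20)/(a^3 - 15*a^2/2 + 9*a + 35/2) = 2*(a^2 + 4*a + 4)/(2*a^2 - 5*a - 7)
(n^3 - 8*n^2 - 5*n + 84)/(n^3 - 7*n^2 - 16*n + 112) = (n + 3)/(n + 4)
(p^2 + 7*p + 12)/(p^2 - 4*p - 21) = (p + 4)/(p - 7)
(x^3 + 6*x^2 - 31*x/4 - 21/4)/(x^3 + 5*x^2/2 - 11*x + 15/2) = (2*x^2 + 15*x + 7)/(2*(x^2 + 4*x - 5))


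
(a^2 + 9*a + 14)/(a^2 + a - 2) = (a + 7)/(a - 1)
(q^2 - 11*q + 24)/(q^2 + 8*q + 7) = (q^2 - 11*q + 24)/(q^2 + 8*q + 7)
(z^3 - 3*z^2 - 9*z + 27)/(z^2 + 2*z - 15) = (z^2 - 9)/(z + 5)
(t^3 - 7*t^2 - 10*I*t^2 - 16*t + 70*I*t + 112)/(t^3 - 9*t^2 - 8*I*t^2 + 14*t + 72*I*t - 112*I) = (t - 2*I)/(t - 2)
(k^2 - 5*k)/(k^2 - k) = (k - 5)/(k - 1)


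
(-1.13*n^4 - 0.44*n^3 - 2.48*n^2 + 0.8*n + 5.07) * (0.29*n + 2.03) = -0.3277*n^5 - 2.4215*n^4 - 1.6124*n^3 - 4.8024*n^2 + 3.0943*n + 10.2921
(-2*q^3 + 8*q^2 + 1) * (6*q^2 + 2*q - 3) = -12*q^5 + 44*q^4 + 22*q^3 - 18*q^2 + 2*q - 3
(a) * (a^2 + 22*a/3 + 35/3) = a^3 + 22*a^2/3 + 35*a/3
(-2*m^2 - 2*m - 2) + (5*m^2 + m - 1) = 3*m^2 - m - 3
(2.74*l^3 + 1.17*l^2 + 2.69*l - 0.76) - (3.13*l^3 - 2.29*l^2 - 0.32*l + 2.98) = -0.39*l^3 + 3.46*l^2 + 3.01*l - 3.74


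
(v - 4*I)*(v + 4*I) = v^2 + 16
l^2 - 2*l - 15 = (l - 5)*(l + 3)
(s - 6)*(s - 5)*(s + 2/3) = s^3 - 31*s^2/3 + 68*s/3 + 20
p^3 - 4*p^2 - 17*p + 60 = (p - 5)*(p - 3)*(p + 4)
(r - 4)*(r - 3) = r^2 - 7*r + 12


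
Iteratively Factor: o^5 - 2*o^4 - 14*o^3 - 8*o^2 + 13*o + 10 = (o + 1)*(o^4 - 3*o^3 - 11*o^2 + 3*o + 10) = (o + 1)*(o + 2)*(o^3 - 5*o^2 - o + 5) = (o + 1)^2*(o + 2)*(o^2 - 6*o + 5) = (o - 1)*(o + 1)^2*(o + 2)*(o - 5)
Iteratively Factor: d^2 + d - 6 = (d - 2)*(d + 3)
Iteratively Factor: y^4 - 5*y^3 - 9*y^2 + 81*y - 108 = (y - 3)*(y^3 - 2*y^2 - 15*y + 36) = (y - 3)^2*(y^2 + y - 12) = (y - 3)^2*(y + 4)*(y - 3)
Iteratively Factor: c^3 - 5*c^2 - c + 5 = (c + 1)*(c^2 - 6*c + 5) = (c - 1)*(c + 1)*(c - 5)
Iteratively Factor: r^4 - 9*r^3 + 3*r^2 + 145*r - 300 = (r + 4)*(r^3 - 13*r^2 + 55*r - 75) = (r - 5)*(r + 4)*(r^2 - 8*r + 15) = (r - 5)*(r - 3)*(r + 4)*(r - 5)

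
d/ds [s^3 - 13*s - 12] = 3*s^2 - 13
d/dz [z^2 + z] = 2*z + 1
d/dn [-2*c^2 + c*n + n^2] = c + 2*n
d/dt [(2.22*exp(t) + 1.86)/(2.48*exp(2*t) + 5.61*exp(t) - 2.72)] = (-(2.22*exp(t) + 1.86)*(4.96*exp(t) + 5.61) + 5.5056*exp(2*t) + 12.4542*exp(t) - 6.0384)*exp(t)/(2.48*exp(2*t) + 5.61*exp(t) - 2.72)^2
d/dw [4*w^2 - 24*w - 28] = 8*w - 24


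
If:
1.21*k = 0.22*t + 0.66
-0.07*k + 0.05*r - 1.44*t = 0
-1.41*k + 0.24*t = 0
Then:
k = -8.00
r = -1364.80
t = -47.00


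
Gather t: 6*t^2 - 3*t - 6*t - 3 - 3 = 6*t^2 - 9*t - 6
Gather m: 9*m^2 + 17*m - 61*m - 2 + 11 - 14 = 9*m^2 - 44*m - 5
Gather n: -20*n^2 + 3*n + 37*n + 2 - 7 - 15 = -20*n^2 + 40*n - 20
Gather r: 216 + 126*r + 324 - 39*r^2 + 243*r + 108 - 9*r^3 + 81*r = -9*r^3 - 39*r^2 + 450*r + 648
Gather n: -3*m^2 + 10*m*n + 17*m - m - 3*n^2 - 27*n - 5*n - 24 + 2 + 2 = -3*m^2 + 16*m - 3*n^2 + n*(10*m - 32) - 20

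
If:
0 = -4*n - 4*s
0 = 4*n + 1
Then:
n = -1/4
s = 1/4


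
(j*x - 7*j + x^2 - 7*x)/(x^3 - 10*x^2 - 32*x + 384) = (j*x - 7*j + x^2 - 7*x)/(x^3 - 10*x^2 - 32*x + 384)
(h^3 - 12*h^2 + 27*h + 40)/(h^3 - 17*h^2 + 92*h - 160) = (h + 1)/(h - 4)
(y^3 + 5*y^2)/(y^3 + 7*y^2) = (y + 5)/(y + 7)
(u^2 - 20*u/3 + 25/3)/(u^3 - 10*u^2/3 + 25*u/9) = 3*(u - 5)/(u*(3*u - 5))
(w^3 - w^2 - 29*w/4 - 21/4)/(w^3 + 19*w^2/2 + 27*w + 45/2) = (2*w^2 - 5*w - 7)/(2*(w^2 + 8*w + 15))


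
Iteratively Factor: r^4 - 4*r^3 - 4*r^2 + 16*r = (r - 4)*(r^3 - 4*r) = (r - 4)*(r + 2)*(r^2 - 2*r) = r*(r - 4)*(r + 2)*(r - 2)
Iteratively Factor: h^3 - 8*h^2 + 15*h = (h - 5)*(h^2 - 3*h) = h*(h - 5)*(h - 3)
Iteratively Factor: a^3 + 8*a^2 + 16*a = (a)*(a^2 + 8*a + 16) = a*(a + 4)*(a + 4)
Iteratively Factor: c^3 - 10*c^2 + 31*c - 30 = (c - 2)*(c^2 - 8*c + 15) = (c - 5)*(c - 2)*(c - 3)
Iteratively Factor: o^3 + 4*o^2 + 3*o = (o)*(o^2 + 4*o + 3) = o*(o + 1)*(o + 3)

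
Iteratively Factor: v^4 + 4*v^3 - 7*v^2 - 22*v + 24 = (v - 1)*(v^3 + 5*v^2 - 2*v - 24) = (v - 1)*(v + 3)*(v^2 + 2*v - 8) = (v - 1)*(v + 3)*(v + 4)*(v - 2)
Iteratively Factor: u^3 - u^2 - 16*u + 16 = (u + 4)*(u^2 - 5*u + 4) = (u - 4)*(u + 4)*(u - 1)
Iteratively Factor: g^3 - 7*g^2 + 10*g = (g)*(g^2 - 7*g + 10) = g*(g - 5)*(g - 2)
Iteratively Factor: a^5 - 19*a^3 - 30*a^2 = (a)*(a^4 - 19*a^2 - 30*a) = a*(a + 2)*(a^3 - 2*a^2 - 15*a) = a*(a + 2)*(a + 3)*(a^2 - 5*a) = a^2*(a + 2)*(a + 3)*(a - 5)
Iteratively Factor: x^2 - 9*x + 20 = (x - 5)*(x - 4)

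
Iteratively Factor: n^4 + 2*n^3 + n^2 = (n + 1)*(n^3 + n^2) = n*(n + 1)*(n^2 + n) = n*(n + 1)^2*(n)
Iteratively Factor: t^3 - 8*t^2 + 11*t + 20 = (t - 4)*(t^2 - 4*t - 5) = (t - 4)*(t + 1)*(t - 5)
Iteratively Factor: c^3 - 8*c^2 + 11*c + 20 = (c + 1)*(c^2 - 9*c + 20) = (c - 5)*(c + 1)*(c - 4)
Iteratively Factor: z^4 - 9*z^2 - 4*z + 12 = (z - 1)*(z^3 + z^2 - 8*z - 12) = (z - 1)*(z + 2)*(z^2 - z - 6) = (z - 1)*(z + 2)^2*(z - 3)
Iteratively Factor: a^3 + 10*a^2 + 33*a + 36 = (a + 4)*(a^2 + 6*a + 9) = (a + 3)*(a + 4)*(a + 3)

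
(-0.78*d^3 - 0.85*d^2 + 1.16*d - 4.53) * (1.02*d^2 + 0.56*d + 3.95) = -0.7956*d^5 - 1.3038*d^4 - 2.3738*d^3 - 7.3285*d^2 + 2.0452*d - 17.8935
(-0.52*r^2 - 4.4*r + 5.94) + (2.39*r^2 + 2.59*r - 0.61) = 1.87*r^2 - 1.81*r + 5.33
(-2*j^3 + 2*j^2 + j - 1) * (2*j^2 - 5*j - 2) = -4*j^5 + 14*j^4 - 4*j^3 - 11*j^2 + 3*j + 2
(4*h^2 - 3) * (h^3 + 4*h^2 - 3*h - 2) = 4*h^5 + 16*h^4 - 15*h^3 - 20*h^2 + 9*h + 6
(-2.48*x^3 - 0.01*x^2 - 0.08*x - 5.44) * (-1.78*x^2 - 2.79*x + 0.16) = 4.4144*x^5 + 6.937*x^4 - 0.2265*x^3 + 9.9048*x^2 + 15.1648*x - 0.8704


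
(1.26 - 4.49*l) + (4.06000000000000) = 5.32 - 4.49*l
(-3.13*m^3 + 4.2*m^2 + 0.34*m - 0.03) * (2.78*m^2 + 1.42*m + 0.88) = -8.7014*m^5 + 7.2314*m^4 + 4.1548*m^3 + 4.0954*m^2 + 0.2566*m - 0.0264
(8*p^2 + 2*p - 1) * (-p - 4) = -8*p^3 - 34*p^2 - 7*p + 4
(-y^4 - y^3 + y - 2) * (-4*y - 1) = 4*y^5 + 5*y^4 + y^3 - 4*y^2 + 7*y + 2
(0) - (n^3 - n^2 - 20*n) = -n^3 + n^2 + 20*n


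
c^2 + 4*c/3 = c*(c + 4/3)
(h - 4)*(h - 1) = h^2 - 5*h + 4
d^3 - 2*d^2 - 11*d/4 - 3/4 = (d - 3)*(d + 1/2)^2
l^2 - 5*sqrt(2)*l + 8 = (l - 4*sqrt(2))*(l - sqrt(2))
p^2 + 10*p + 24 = (p + 4)*(p + 6)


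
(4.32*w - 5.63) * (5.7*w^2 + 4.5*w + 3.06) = 24.624*w^3 - 12.651*w^2 - 12.1158*w - 17.2278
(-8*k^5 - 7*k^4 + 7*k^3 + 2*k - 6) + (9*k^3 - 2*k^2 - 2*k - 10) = -8*k^5 - 7*k^4 + 16*k^3 - 2*k^2 - 16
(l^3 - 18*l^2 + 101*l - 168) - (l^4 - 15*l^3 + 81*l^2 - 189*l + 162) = -l^4 + 16*l^3 - 99*l^2 + 290*l - 330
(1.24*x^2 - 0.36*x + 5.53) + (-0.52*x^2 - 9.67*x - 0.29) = 0.72*x^2 - 10.03*x + 5.24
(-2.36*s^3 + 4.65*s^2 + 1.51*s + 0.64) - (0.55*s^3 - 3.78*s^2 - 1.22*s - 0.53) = -2.91*s^3 + 8.43*s^2 + 2.73*s + 1.17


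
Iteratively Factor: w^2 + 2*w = (w)*(w + 2)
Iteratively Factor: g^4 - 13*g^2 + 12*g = (g - 3)*(g^3 + 3*g^2 - 4*g) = (g - 3)*(g + 4)*(g^2 - g) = g*(g - 3)*(g + 4)*(g - 1)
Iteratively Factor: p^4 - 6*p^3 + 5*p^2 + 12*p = (p + 1)*(p^3 - 7*p^2 + 12*p) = p*(p + 1)*(p^2 - 7*p + 12) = p*(p - 4)*(p + 1)*(p - 3)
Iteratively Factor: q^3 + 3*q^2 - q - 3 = (q + 1)*(q^2 + 2*q - 3) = (q - 1)*(q + 1)*(q + 3)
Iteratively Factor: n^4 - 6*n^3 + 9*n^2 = (n)*(n^3 - 6*n^2 + 9*n) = n^2*(n^2 - 6*n + 9) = n^2*(n - 3)*(n - 3)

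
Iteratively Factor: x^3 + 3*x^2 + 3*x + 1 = (x + 1)*(x^2 + 2*x + 1) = (x + 1)^2*(x + 1)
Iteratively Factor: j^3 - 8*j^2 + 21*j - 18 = (j - 2)*(j^2 - 6*j + 9) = (j - 3)*(j - 2)*(j - 3)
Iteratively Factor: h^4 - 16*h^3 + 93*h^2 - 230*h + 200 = (h - 2)*(h^3 - 14*h^2 + 65*h - 100) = (h - 4)*(h - 2)*(h^2 - 10*h + 25) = (h - 5)*(h - 4)*(h - 2)*(h - 5)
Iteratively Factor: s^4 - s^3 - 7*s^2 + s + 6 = (s - 3)*(s^3 + 2*s^2 - s - 2) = (s - 3)*(s + 2)*(s^2 - 1) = (s - 3)*(s + 1)*(s + 2)*(s - 1)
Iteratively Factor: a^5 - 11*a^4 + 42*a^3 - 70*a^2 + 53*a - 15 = (a - 3)*(a^4 - 8*a^3 + 18*a^2 - 16*a + 5) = (a - 3)*(a - 1)*(a^3 - 7*a^2 + 11*a - 5) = (a - 3)*(a - 1)^2*(a^2 - 6*a + 5) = (a - 5)*(a - 3)*(a - 1)^2*(a - 1)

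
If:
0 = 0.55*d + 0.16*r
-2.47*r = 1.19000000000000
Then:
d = 0.14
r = -0.48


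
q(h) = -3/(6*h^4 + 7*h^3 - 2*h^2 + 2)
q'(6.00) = 0.00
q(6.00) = 0.00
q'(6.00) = 0.00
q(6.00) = 0.00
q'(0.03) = -0.08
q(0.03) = -1.50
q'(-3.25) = -0.01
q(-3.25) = -0.01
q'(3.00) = 0.01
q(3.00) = -0.00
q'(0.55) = 2.53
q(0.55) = -0.97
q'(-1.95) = -0.32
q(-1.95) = -0.10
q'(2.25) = 0.02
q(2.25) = -0.01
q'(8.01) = 0.00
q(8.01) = -0.00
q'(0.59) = 2.46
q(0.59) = -0.86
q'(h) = -3*(-24*h^3 - 21*h^2 + 4*h)/(6*h^4 + 7*h^3 - 2*h^2 + 2)^2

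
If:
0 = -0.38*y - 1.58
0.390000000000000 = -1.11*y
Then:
No Solution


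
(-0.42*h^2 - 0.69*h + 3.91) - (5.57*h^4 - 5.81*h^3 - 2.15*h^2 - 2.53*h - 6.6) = -5.57*h^4 + 5.81*h^3 + 1.73*h^2 + 1.84*h + 10.51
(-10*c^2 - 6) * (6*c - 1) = -60*c^3 + 10*c^2 - 36*c + 6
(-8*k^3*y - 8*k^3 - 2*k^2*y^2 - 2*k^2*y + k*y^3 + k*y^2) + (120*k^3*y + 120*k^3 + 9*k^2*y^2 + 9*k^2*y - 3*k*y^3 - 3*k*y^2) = 112*k^3*y + 112*k^3 + 7*k^2*y^2 + 7*k^2*y - 2*k*y^3 - 2*k*y^2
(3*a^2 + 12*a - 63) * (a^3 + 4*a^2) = 3*a^5 + 24*a^4 - 15*a^3 - 252*a^2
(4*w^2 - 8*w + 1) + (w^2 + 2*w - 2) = 5*w^2 - 6*w - 1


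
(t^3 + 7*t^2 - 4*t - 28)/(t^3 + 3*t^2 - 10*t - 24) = (t^2 + 5*t - 14)/(t^2 + t - 12)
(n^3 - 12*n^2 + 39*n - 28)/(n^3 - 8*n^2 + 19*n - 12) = (n - 7)/(n - 3)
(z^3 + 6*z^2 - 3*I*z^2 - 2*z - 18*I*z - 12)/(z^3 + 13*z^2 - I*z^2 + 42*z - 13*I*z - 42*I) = (z - 2*I)/(z + 7)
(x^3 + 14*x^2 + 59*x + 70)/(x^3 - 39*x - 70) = (x + 7)/(x - 7)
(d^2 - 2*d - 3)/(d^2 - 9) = (d + 1)/(d + 3)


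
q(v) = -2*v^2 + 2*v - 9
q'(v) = 2 - 4*v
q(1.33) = -9.88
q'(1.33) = -3.32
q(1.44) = -10.27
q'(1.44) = -3.76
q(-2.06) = -21.61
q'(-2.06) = 10.24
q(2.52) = -16.66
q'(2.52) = -8.08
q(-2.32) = -24.40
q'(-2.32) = 11.28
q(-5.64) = -83.90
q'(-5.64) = 24.56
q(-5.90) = -90.42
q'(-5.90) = 25.60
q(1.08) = -9.17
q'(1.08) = -2.32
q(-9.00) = -189.00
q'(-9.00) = 38.00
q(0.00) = -9.00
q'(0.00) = 2.00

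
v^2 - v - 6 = (v - 3)*(v + 2)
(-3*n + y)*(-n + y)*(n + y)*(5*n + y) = 15*n^4 - 2*n^3*y - 16*n^2*y^2 + 2*n*y^3 + y^4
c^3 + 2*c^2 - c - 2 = (c - 1)*(c + 1)*(c + 2)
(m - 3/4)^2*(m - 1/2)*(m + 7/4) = m^4 - m^3/4 - 35*m^2/16 + 129*m/64 - 63/128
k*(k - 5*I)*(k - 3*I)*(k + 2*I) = k^4 - 6*I*k^3 + k^2 - 30*I*k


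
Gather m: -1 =-1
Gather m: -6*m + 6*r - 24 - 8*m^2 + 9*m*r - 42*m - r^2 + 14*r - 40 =-8*m^2 + m*(9*r - 48) - r^2 + 20*r - 64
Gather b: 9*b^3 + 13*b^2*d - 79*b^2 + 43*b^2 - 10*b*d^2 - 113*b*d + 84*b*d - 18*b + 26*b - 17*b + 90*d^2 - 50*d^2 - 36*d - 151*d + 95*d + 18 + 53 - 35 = 9*b^3 + b^2*(13*d - 36) + b*(-10*d^2 - 29*d - 9) + 40*d^2 - 92*d + 36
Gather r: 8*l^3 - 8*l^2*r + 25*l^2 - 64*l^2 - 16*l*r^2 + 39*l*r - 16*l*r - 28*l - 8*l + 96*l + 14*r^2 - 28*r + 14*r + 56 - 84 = 8*l^3 - 39*l^2 + 60*l + r^2*(14 - 16*l) + r*(-8*l^2 + 23*l - 14) - 28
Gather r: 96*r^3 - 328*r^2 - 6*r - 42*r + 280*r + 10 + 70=96*r^3 - 328*r^2 + 232*r + 80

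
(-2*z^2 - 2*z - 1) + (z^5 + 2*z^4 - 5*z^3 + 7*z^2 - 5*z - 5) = z^5 + 2*z^4 - 5*z^3 + 5*z^2 - 7*z - 6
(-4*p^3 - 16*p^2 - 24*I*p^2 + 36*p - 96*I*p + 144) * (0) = 0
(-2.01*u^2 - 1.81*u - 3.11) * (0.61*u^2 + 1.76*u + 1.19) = -1.2261*u^4 - 4.6417*u^3 - 7.4746*u^2 - 7.6275*u - 3.7009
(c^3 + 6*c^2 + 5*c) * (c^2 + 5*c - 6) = c^5 + 11*c^4 + 29*c^3 - 11*c^2 - 30*c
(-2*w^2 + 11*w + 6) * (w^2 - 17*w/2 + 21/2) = -2*w^4 + 28*w^3 - 217*w^2/2 + 129*w/2 + 63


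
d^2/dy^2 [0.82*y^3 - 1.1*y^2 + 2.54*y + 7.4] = 4.92*y - 2.2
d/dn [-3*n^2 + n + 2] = 1 - 6*n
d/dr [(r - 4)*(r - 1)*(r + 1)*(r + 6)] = 4*r^3 + 6*r^2 - 50*r - 2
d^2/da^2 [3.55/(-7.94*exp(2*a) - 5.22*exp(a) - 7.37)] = (-3.55*(15.88*exp(a) + 5.22)*(31.76*exp(a) + 10.44)*exp(a) + (112.748*exp(a) + 18.531)*(7.94*exp(2*a) + 5.22*exp(a) + 7.37))*exp(a)/(7.94*exp(2*a) + 5.22*exp(a) + 7.37)^3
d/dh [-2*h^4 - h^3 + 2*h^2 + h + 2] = -8*h^3 - 3*h^2 + 4*h + 1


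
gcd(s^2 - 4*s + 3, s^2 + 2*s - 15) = s - 3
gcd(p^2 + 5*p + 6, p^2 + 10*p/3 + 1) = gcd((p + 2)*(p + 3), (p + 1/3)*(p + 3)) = p + 3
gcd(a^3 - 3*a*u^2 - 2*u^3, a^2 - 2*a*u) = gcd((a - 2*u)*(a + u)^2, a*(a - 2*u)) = -a + 2*u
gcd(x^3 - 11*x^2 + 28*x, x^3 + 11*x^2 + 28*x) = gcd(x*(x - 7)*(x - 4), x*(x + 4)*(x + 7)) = x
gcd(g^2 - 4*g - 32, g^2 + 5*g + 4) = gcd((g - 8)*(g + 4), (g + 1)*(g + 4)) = g + 4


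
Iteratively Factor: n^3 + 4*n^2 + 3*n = (n)*(n^2 + 4*n + 3) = n*(n + 1)*(n + 3)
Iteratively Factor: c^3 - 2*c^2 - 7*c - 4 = (c - 4)*(c^2 + 2*c + 1) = (c - 4)*(c + 1)*(c + 1)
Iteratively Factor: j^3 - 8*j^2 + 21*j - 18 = (j - 3)*(j^2 - 5*j + 6) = (j - 3)^2*(j - 2)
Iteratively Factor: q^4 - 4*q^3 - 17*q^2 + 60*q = (q + 4)*(q^3 - 8*q^2 + 15*q) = (q - 3)*(q + 4)*(q^2 - 5*q) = q*(q - 3)*(q + 4)*(q - 5)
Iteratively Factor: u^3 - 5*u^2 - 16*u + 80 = (u - 5)*(u^2 - 16) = (u - 5)*(u + 4)*(u - 4)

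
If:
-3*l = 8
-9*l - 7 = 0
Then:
No Solution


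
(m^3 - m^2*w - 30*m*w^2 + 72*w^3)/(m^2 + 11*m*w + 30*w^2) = (m^2 - 7*m*w + 12*w^2)/(m + 5*w)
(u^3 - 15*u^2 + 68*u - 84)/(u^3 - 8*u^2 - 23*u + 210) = (u - 2)/(u + 5)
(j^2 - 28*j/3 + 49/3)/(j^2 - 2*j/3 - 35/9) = 3*(j - 7)/(3*j + 5)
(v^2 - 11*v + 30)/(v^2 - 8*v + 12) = (v - 5)/(v - 2)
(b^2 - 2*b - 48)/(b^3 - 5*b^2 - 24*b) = (b + 6)/(b*(b + 3))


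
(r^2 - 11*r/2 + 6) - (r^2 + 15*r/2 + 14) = -13*r - 8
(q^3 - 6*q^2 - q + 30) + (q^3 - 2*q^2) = 2*q^3 - 8*q^2 - q + 30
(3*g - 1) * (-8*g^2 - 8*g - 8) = -24*g^3 - 16*g^2 - 16*g + 8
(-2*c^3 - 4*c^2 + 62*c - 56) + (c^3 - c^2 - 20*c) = -c^3 - 5*c^2 + 42*c - 56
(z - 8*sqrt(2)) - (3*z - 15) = -2*z - 8*sqrt(2) + 15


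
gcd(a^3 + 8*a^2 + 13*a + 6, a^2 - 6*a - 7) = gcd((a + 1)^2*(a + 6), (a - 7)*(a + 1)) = a + 1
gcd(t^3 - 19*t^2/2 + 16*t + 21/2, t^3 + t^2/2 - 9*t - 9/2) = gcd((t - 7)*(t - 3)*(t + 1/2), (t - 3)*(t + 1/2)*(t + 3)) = t^2 - 5*t/2 - 3/2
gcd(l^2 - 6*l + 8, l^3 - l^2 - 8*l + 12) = l - 2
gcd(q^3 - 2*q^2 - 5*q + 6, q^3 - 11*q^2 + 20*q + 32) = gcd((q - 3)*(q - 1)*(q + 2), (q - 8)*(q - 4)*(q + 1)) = 1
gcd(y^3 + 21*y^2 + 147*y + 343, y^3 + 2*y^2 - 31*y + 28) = y + 7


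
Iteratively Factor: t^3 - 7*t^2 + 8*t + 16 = (t - 4)*(t^2 - 3*t - 4) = (t - 4)*(t + 1)*(t - 4)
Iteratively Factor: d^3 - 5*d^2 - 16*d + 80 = (d - 4)*(d^2 - d - 20) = (d - 5)*(d - 4)*(d + 4)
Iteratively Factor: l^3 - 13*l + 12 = (l + 4)*(l^2 - 4*l + 3) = (l - 1)*(l + 4)*(l - 3)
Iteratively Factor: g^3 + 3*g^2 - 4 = (g + 2)*(g^2 + g - 2) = (g + 2)^2*(g - 1)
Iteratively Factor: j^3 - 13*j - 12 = (j + 1)*(j^2 - j - 12) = (j + 1)*(j + 3)*(j - 4)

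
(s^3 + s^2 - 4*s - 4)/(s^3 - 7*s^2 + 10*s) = (s^2 + 3*s + 2)/(s*(s - 5))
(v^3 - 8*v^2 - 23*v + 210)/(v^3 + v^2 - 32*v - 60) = (v - 7)/(v + 2)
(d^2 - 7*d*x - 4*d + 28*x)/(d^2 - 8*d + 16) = (d - 7*x)/(d - 4)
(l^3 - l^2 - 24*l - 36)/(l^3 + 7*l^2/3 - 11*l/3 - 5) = 3*(l^2 - 4*l - 12)/(3*l^2 - 2*l - 5)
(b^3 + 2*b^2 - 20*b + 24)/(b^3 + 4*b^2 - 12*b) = (b - 2)/b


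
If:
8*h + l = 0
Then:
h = -l/8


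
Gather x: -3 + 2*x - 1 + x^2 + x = x^2 + 3*x - 4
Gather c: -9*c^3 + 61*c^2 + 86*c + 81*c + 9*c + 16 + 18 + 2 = -9*c^3 + 61*c^2 + 176*c + 36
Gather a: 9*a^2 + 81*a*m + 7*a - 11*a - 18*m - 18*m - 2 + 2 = 9*a^2 + a*(81*m - 4) - 36*m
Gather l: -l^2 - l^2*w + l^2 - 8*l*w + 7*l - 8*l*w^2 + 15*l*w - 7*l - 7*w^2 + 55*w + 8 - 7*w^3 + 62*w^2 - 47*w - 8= -l^2*w + l*(-8*w^2 + 7*w) - 7*w^3 + 55*w^2 + 8*w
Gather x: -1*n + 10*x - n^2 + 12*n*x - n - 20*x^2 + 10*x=-n^2 - 2*n - 20*x^2 + x*(12*n + 20)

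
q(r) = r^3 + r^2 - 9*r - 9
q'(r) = 3*r^2 + 2*r - 9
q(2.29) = -12.36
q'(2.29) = 11.31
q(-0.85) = -1.24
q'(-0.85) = -8.53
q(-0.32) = -6.05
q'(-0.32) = -9.33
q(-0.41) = -5.21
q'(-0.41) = -9.32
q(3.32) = 8.74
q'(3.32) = 30.71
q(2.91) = -2.08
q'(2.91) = 22.22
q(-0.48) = -4.56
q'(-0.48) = -9.27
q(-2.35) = 4.69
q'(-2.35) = 2.87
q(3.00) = 0.00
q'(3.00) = 24.00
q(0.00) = -9.00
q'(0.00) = -9.00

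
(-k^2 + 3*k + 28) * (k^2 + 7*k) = -k^4 - 4*k^3 + 49*k^2 + 196*k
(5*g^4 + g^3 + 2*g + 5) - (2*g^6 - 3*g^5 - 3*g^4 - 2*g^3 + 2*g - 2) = -2*g^6 + 3*g^5 + 8*g^4 + 3*g^3 + 7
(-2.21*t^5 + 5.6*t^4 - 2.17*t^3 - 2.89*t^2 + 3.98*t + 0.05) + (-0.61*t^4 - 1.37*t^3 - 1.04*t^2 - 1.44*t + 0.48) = -2.21*t^5 + 4.99*t^4 - 3.54*t^3 - 3.93*t^2 + 2.54*t + 0.53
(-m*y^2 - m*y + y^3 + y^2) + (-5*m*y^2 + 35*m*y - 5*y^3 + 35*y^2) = -6*m*y^2 + 34*m*y - 4*y^3 + 36*y^2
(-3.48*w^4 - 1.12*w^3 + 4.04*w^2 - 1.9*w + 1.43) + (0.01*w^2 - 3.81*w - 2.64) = -3.48*w^4 - 1.12*w^3 + 4.05*w^2 - 5.71*w - 1.21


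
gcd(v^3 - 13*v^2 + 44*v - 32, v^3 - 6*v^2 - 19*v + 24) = v^2 - 9*v + 8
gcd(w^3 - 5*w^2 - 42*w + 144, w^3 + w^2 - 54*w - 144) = w^2 - 2*w - 48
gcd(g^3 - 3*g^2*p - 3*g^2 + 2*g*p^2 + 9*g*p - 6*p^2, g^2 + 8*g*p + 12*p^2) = 1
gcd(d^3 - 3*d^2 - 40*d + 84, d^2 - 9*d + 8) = 1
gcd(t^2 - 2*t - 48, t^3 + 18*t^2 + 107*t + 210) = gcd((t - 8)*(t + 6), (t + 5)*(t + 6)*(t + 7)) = t + 6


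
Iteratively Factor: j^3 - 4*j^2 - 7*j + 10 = (j + 2)*(j^2 - 6*j + 5) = (j - 5)*(j + 2)*(j - 1)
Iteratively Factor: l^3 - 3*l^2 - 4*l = (l - 4)*(l^2 + l) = l*(l - 4)*(l + 1)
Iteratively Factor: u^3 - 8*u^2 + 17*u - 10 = (u - 1)*(u^2 - 7*u + 10) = (u - 5)*(u - 1)*(u - 2)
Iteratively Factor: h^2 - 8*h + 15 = (h - 3)*(h - 5)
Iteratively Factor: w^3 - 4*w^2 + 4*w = (w - 2)*(w^2 - 2*w) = w*(w - 2)*(w - 2)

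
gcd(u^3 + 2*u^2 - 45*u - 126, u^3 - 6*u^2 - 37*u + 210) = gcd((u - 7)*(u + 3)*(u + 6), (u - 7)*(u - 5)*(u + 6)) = u^2 - u - 42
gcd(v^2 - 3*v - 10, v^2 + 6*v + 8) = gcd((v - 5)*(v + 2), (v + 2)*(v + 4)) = v + 2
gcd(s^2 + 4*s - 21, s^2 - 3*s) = s - 3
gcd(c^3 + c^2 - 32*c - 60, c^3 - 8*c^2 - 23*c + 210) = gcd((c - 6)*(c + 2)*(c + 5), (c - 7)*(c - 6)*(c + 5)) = c^2 - c - 30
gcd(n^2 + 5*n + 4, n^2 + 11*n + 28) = n + 4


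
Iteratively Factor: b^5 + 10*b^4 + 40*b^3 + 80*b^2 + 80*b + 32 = (b + 2)*(b^4 + 8*b^3 + 24*b^2 + 32*b + 16) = (b + 2)^2*(b^3 + 6*b^2 + 12*b + 8) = (b + 2)^3*(b^2 + 4*b + 4) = (b + 2)^4*(b + 2)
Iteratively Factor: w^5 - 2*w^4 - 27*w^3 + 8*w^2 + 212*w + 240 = (w + 3)*(w^4 - 5*w^3 - 12*w^2 + 44*w + 80) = (w + 2)*(w + 3)*(w^3 - 7*w^2 + 2*w + 40) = (w + 2)^2*(w + 3)*(w^2 - 9*w + 20) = (w - 4)*(w + 2)^2*(w + 3)*(w - 5)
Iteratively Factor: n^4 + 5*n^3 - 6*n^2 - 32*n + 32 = (n + 4)*(n^3 + n^2 - 10*n + 8) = (n - 2)*(n + 4)*(n^2 + 3*n - 4) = (n - 2)*(n - 1)*(n + 4)*(n + 4)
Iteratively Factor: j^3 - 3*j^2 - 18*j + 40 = (j - 2)*(j^2 - j - 20) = (j - 5)*(j - 2)*(j + 4)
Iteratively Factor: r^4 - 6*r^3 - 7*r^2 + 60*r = (r + 3)*(r^3 - 9*r^2 + 20*r) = (r - 4)*(r + 3)*(r^2 - 5*r) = r*(r - 4)*(r + 3)*(r - 5)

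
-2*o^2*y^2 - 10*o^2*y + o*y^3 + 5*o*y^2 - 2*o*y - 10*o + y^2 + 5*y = (-2*o + y)*(y + 5)*(o*y + 1)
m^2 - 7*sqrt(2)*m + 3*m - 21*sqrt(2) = (m + 3)*(m - 7*sqrt(2))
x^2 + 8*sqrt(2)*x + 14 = (x + sqrt(2))*(x + 7*sqrt(2))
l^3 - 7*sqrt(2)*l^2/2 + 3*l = l*(l - 3*sqrt(2))*(l - sqrt(2)/2)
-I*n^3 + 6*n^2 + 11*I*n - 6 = (n + 2*I)*(n + 3*I)*(-I*n + 1)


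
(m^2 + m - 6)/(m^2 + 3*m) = (m - 2)/m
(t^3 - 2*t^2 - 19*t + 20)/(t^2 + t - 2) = (t^2 - t - 20)/(t + 2)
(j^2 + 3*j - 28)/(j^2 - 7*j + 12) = (j + 7)/(j - 3)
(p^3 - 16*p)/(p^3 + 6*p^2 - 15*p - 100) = p*(p + 4)/(p^2 + 10*p + 25)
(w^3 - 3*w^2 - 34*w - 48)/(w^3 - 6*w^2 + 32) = (w^2 - 5*w - 24)/(w^2 - 8*w + 16)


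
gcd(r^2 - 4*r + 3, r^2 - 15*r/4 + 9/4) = r - 3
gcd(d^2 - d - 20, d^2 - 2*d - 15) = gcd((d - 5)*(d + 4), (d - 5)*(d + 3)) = d - 5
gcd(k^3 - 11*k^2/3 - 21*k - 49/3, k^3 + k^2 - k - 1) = k + 1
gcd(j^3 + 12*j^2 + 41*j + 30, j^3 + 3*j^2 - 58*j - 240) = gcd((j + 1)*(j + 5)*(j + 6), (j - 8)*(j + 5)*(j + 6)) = j^2 + 11*j + 30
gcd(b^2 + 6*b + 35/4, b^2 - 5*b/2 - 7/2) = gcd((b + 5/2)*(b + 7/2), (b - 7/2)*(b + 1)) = 1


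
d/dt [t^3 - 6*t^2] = 3*t*(t - 4)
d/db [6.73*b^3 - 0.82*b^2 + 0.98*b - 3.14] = 20.19*b^2 - 1.64*b + 0.98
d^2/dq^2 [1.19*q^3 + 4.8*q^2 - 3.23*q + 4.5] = 7.14*q + 9.6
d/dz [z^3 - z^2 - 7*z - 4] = 3*z^2 - 2*z - 7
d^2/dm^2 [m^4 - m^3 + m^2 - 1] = 12*m^2 - 6*m + 2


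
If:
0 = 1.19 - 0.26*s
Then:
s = 4.58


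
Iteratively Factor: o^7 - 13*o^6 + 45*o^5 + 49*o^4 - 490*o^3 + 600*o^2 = (o)*(o^6 - 13*o^5 + 45*o^4 + 49*o^3 - 490*o^2 + 600*o) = o*(o - 5)*(o^5 - 8*o^4 + 5*o^3 + 74*o^2 - 120*o) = o^2*(o - 5)*(o^4 - 8*o^3 + 5*o^2 + 74*o - 120) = o^2*(o - 5)*(o + 3)*(o^3 - 11*o^2 + 38*o - 40) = o^2*(o - 5)^2*(o + 3)*(o^2 - 6*o + 8) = o^2*(o - 5)^2*(o - 4)*(o + 3)*(o - 2)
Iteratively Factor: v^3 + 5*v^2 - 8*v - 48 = (v + 4)*(v^2 + v - 12) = (v - 3)*(v + 4)*(v + 4)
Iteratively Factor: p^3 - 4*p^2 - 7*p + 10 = (p + 2)*(p^2 - 6*p + 5) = (p - 5)*(p + 2)*(p - 1)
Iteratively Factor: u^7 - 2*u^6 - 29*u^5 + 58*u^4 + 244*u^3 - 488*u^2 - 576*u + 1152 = (u - 2)*(u^6 - 29*u^4 + 244*u^2 - 576) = (u - 2)^2*(u^5 + 2*u^4 - 25*u^3 - 50*u^2 + 144*u + 288) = (u - 3)*(u - 2)^2*(u^4 + 5*u^3 - 10*u^2 - 80*u - 96) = (u - 3)*(u - 2)^2*(u + 2)*(u^3 + 3*u^2 - 16*u - 48) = (u - 3)*(u - 2)^2*(u + 2)*(u + 4)*(u^2 - u - 12) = (u - 3)*(u - 2)^2*(u + 2)*(u + 3)*(u + 4)*(u - 4)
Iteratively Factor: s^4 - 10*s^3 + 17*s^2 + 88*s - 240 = (s - 5)*(s^3 - 5*s^2 - 8*s + 48) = (s - 5)*(s - 4)*(s^2 - s - 12) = (s - 5)*(s - 4)^2*(s + 3)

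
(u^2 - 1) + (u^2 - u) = 2*u^2 - u - 1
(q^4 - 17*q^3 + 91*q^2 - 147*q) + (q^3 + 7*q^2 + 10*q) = q^4 - 16*q^3 + 98*q^2 - 137*q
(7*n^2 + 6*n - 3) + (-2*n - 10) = 7*n^2 + 4*n - 13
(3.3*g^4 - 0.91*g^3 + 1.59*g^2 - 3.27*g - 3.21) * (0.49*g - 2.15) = 1.617*g^5 - 7.5409*g^4 + 2.7356*g^3 - 5.0208*g^2 + 5.4576*g + 6.9015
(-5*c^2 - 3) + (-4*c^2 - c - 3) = -9*c^2 - c - 6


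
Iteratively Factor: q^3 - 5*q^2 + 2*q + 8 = (q - 4)*(q^2 - q - 2) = (q - 4)*(q - 2)*(q + 1)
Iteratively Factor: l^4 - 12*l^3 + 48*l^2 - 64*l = (l - 4)*(l^3 - 8*l^2 + 16*l) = l*(l - 4)*(l^2 - 8*l + 16) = l*(l - 4)^2*(l - 4)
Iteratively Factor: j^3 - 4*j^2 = (j)*(j^2 - 4*j) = j*(j - 4)*(j)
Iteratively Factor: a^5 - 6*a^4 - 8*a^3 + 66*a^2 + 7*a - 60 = (a - 4)*(a^4 - 2*a^3 - 16*a^2 + 2*a + 15) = (a - 5)*(a - 4)*(a^3 + 3*a^2 - a - 3) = (a - 5)*(a - 4)*(a + 1)*(a^2 + 2*a - 3) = (a - 5)*(a - 4)*(a + 1)*(a + 3)*(a - 1)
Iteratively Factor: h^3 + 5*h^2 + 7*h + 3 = (h + 3)*(h^2 + 2*h + 1) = (h + 1)*(h + 3)*(h + 1)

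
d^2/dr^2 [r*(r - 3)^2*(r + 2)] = 12*r^2 - 24*r - 6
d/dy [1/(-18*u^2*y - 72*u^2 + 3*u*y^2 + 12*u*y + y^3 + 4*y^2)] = (18*u^2 - 6*u*y - 12*u - 3*y^2 - 8*y)/(-18*u^2*y - 72*u^2 + 3*u*y^2 + 12*u*y + y^3 + 4*y^2)^2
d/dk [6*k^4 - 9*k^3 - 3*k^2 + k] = 24*k^3 - 27*k^2 - 6*k + 1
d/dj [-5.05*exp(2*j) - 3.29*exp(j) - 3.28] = (-10.1*exp(j) - 3.29)*exp(j)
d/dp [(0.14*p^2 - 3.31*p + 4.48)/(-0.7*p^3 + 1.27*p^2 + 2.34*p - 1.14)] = (0.098*p^4 - 4.634*p^3 + 13.9393*p^2 - 11.6984*p - 6.7098)/(0.49*p^6 - 1.778*p^5 - 1.6631*p^4 + 7.5396*p^3 + 2.58*p^2 - 5.3352*p + 1.2996)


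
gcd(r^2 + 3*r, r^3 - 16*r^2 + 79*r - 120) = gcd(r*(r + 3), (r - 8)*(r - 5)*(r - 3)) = 1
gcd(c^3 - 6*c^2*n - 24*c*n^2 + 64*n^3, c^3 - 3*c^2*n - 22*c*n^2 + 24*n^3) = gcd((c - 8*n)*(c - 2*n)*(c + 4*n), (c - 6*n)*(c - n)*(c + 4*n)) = c + 4*n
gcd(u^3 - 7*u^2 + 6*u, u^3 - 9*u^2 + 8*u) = u^2 - u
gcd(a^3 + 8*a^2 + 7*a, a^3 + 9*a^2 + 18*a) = a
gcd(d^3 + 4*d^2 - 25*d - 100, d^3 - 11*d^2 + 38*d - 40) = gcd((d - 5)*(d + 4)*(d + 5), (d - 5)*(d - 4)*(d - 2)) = d - 5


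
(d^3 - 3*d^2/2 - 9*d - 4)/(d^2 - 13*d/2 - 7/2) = (d^2 - 2*d - 8)/(d - 7)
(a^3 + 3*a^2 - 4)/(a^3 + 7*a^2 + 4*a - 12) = (a + 2)/(a + 6)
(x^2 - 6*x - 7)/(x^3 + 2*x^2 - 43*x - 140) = (x + 1)/(x^2 + 9*x + 20)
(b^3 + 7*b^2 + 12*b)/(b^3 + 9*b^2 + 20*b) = (b + 3)/(b + 5)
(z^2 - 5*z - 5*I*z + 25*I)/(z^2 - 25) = (z - 5*I)/(z + 5)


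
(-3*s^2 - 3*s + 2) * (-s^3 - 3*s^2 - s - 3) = 3*s^5 + 12*s^4 + 10*s^3 + 6*s^2 + 7*s - 6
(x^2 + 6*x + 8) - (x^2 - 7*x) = 13*x + 8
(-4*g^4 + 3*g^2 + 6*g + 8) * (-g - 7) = 4*g^5 + 28*g^4 - 3*g^3 - 27*g^2 - 50*g - 56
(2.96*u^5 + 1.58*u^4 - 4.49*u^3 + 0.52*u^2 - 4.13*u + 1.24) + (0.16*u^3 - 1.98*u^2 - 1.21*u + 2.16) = 2.96*u^5 + 1.58*u^4 - 4.33*u^3 - 1.46*u^2 - 5.34*u + 3.4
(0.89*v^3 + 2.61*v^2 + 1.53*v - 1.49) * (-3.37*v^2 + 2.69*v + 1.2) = -2.9993*v^5 - 6.4016*v^4 + 2.9328*v^3 + 12.269*v^2 - 2.1721*v - 1.788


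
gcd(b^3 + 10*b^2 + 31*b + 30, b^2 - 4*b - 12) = b + 2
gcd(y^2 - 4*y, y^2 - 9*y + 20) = y - 4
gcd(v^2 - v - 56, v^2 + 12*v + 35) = v + 7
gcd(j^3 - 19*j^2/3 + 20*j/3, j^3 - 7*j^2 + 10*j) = j^2 - 5*j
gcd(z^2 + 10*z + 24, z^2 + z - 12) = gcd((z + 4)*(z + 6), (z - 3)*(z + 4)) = z + 4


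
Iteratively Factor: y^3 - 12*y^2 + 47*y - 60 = (y - 3)*(y^2 - 9*y + 20) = (y - 4)*(y - 3)*(y - 5)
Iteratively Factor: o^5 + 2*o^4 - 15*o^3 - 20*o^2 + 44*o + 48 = (o + 1)*(o^4 + o^3 - 16*o^2 - 4*o + 48) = (o + 1)*(o + 2)*(o^3 - o^2 - 14*o + 24) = (o - 2)*(o + 1)*(o + 2)*(o^2 + o - 12) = (o - 2)*(o + 1)*(o + 2)*(o + 4)*(o - 3)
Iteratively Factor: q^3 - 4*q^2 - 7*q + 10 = (q - 5)*(q^2 + q - 2) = (q - 5)*(q - 1)*(q + 2)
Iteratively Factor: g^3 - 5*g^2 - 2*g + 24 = (g - 3)*(g^2 - 2*g - 8) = (g - 4)*(g - 3)*(g + 2)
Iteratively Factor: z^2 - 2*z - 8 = (z + 2)*(z - 4)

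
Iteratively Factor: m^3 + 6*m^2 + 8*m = (m)*(m^2 + 6*m + 8) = m*(m + 4)*(m + 2)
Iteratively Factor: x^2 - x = (x)*(x - 1)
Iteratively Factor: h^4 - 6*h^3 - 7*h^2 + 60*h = (h - 4)*(h^3 - 2*h^2 - 15*h) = (h - 5)*(h - 4)*(h^2 + 3*h) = (h - 5)*(h - 4)*(h + 3)*(h)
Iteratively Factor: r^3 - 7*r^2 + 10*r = (r)*(r^2 - 7*r + 10) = r*(r - 5)*(r - 2)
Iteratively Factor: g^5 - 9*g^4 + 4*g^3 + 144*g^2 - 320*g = (g + 4)*(g^4 - 13*g^3 + 56*g^2 - 80*g) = g*(g + 4)*(g^3 - 13*g^2 + 56*g - 80) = g*(g - 4)*(g + 4)*(g^2 - 9*g + 20) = g*(g - 4)^2*(g + 4)*(g - 5)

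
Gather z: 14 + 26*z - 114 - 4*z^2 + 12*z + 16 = -4*z^2 + 38*z - 84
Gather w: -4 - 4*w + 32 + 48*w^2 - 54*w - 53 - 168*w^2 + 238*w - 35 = -120*w^2 + 180*w - 60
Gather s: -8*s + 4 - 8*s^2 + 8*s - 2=2 - 8*s^2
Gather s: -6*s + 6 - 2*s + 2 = 8 - 8*s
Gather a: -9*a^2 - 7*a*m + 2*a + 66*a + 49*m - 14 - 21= -9*a^2 + a*(68 - 7*m) + 49*m - 35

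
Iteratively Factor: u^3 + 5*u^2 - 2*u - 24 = (u + 3)*(u^2 + 2*u - 8) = (u - 2)*(u + 3)*(u + 4)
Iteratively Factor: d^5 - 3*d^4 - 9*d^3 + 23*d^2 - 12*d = (d)*(d^4 - 3*d^3 - 9*d^2 + 23*d - 12) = d*(d - 1)*(d^3 - 2*d^2 - 11*d + 12) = d*(d - 1)*(d + 3)*(d^2 - 5*d + 4) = d*(d - 4)*(d - 1)*(d + 3)*(d - 1)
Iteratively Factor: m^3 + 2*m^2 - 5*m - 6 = (m - 2)*(m^2 + 4*m + 3) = (m - 2)*(m + 3)*(m + 1)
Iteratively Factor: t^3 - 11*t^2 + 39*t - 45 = (t - 3)*(t^2 - 8*t + 15) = (t - 3)^2*(t - 5)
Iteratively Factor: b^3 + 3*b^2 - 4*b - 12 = (b - 2)*(b^2 + 5*b + 6) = (b - 2)*(b + 3)*(b + 2)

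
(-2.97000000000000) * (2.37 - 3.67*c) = 10.8999*c - 7.0389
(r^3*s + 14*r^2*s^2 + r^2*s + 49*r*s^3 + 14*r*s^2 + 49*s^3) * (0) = 0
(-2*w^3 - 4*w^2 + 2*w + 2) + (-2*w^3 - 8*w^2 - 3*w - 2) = -4*w^3 - 12*w^2 - w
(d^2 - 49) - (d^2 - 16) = -33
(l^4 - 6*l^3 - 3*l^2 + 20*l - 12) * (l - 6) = l^5 - 12*l^4 + 33*l^3 + 38*l^2 - 132*l + 72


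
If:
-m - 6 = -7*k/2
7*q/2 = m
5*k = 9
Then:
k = 9/5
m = 3/10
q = 3/35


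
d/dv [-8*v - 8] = -8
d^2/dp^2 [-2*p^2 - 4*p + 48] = -4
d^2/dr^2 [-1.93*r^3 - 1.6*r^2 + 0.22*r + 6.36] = -11.58*r - 3.2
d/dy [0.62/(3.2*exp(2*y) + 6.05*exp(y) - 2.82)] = (-3.968*exp(y) - 3.751)*exp(y)/(3.2*exp(2*y) + 6.05*exp(y) - 2.82)^2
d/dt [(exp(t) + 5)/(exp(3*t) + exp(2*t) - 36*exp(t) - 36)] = (-(exp(t) + 5)*(3*exp(2*t) + 2*exp(t) - 36) + exp(3*t) + exp(2*t) - 36*exp(t) - 36)*exp(t)/(exp(3*t) + exp(2*t) - 36*exp(t) - 36)^2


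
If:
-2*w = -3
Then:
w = 3/2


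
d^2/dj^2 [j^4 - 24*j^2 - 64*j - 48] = 12*j^2 - 48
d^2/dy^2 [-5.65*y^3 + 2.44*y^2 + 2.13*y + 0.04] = 4.88 - 33.9*y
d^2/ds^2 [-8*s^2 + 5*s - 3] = -16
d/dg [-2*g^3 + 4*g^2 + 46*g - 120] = -6*g^2 + 8*g + 46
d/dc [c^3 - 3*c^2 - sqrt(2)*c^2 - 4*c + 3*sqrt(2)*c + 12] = 3*c^2 - 6*c - 2*sqrt(2)*c - 4 + 3*sqrt(2)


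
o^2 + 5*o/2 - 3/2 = (o - 1/2)*(o + 3)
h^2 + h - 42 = (h - 6)*(h + 7)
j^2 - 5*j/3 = j*(j - 5/3)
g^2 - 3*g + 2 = (g - 2)*(g - 1)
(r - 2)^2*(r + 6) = r^3 + 2*r^2 - 20*r + 24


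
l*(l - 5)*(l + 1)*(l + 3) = l^4 - l^3 - 17*l^2 - 15*l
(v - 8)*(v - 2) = v^2 - 10*v + 16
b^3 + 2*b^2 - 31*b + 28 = (b - 4)*(b - 1)*(b + 7)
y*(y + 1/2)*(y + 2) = y^3 + 5*y^2/2 + y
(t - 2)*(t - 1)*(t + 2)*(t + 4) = t^4 + 3*t^3 - 8*t^2 - 12*t + 16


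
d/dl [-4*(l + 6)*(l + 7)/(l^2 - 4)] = 4*(13*l^2 + 92*l + 52)/(l^4 - 8*l^2 + 16)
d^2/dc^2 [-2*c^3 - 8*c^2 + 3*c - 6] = -12*c - 16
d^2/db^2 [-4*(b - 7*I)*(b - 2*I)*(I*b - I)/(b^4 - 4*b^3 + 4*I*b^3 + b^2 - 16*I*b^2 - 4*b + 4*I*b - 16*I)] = (-8*I*b^9 + b^8*(-216 + 24*I) + b^7*(1584 - 264*I) + b^6*(-6456 - 1000*I) + b^5*(23832 - 1392*I) + b^4*(-50688 + 16656*I) + b^3*(66120 - 38864*I) + b^2*(-49536 + 16176*I) + b*(51264 + 96960*I) + 19200 - 42496*I)/(b^12 + b^11*(-12 + 12*I) + b^10*(3 - 144*I) + b^9*(476 + 548*I) + b^8*(-2301 - 432*I) + b^7*(4572 - 1500*I) + b^6*(-6911 + 3664*I) + b^5*(10740 - 7668*I) + b^4*(-6912 + 12144*I) + b^3*(9728 - 8704*I) + b^2*(-2304 + 12288*I) + b*(3072 - 3072*I) + 4096*I)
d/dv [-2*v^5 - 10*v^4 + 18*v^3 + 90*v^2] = 2*v*(-5*v^3 - 20*v^2 + 27*v + 90)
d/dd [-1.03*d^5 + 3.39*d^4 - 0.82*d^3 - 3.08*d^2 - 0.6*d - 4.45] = -5.15*d^4 + 13.56*d^3 - 2.46*d^2 - 6.16*d - 0.6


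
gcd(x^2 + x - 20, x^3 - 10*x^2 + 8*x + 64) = x - 4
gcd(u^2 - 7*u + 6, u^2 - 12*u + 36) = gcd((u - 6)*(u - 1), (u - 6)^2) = u - 6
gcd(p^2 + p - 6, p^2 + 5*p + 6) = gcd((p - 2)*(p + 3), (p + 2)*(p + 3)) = p + 3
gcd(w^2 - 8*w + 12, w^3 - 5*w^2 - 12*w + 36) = w^2 - 8*w + 12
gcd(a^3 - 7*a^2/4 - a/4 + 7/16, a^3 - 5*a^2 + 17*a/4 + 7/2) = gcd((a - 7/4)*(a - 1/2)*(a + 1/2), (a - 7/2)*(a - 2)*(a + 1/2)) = a + 1/2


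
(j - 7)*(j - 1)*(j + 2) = j^3 - 6*j^2 - 9*j + 14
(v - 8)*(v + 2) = v^2 - 6*v - 16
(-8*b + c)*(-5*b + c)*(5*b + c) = 200*b^3 - 25*b^2*c - 8*b*c^2 + c^3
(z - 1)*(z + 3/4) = z^2 - z/4 - 3/4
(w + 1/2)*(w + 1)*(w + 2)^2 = w^4 + 11*w^3/2 + 21*w^2/2 + 8*w + 2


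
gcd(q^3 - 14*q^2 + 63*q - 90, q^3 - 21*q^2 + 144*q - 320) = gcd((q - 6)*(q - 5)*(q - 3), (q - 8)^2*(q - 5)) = q - 5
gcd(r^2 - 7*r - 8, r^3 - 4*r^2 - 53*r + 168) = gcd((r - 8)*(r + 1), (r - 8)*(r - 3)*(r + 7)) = r - 8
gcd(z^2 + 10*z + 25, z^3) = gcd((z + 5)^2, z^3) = 1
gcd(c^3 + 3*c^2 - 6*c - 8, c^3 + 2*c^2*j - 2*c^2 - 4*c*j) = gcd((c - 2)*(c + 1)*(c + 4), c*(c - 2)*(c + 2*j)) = c - 2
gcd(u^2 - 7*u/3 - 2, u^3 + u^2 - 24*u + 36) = u - 3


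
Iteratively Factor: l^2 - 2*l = (l)*(l - 2)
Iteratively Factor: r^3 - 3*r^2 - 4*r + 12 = (r - 2)*(r^2 - r - 6) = (r - 2)*(r + 2)*(r - 3)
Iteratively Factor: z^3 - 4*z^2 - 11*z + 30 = (z + 3)*(z^2 - 7*z + 10) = (z - 5)*(z + 3)*(z - 2)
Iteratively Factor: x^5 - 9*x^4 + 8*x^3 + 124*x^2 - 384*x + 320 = (x - 5)*(x^4 - 4*x^3 - 12*x^2 + 64*x - 64) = (x - 5)*(x + 4)*(x^3 - 8*x^2 + 20*x - 16) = (x - 5)*(x - 2)*(x + 4)*(x^2 - 6*x + 8) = (x - 5)*(x - 2)^2*(x + 4)*(x - 4)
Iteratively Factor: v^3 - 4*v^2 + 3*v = (v - 3)*(v^2 - v) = (v - 3)*(v - 1)*(v)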